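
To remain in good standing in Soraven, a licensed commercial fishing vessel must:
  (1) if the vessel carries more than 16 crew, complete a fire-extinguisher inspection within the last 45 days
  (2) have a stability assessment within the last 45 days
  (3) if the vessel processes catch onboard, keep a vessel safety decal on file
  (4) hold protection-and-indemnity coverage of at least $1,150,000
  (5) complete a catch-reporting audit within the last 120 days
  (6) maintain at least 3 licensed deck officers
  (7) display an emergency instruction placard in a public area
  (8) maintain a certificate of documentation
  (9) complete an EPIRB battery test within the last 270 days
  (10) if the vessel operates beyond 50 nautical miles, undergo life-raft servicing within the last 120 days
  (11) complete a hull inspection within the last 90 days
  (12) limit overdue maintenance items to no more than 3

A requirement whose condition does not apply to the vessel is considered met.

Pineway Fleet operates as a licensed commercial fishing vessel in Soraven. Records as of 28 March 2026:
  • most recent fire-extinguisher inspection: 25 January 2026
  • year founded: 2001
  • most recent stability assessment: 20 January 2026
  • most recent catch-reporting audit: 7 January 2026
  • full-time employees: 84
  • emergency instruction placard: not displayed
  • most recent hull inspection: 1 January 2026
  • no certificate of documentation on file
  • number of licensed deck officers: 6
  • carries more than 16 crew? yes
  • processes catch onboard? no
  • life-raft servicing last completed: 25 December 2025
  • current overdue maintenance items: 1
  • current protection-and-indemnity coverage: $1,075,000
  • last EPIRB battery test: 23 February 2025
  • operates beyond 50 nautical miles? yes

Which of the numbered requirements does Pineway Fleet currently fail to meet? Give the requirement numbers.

1. condition 'carries more than 16 crew' holds; fire-extinguisher inspection 62 days ago vs limit 45 → not met
2. stability assessment 67 days ago vs limit 45 → not met
3. condition 'processes catch onboard' does not hold → requirement n/a → met
4. protection-and-indemnity coverage $1,075,000 < $1,150,000 → not met
5. catch-reporting audit 80 days ago vs limit 120 → met
6. licensed deck officers 6 ≥ 3 → met
7. emergency instruction placard absent → not met
8. certificate of documentation absent → not met
9. EPIRB battery test 398 days ago vs limit 270 → not met
10. condition 'operates beyond 50 nautical miles' holds; life-raft servicing 93 days ago vs limit 120 → met
11. hull inspection 86 days ago vs limit 90 → met
12. overdue maintenance items 1 ≤ 3 → met
Not met: 1, 2, 4, 7, 8, 9

1, 2, 4, 7, 8, 9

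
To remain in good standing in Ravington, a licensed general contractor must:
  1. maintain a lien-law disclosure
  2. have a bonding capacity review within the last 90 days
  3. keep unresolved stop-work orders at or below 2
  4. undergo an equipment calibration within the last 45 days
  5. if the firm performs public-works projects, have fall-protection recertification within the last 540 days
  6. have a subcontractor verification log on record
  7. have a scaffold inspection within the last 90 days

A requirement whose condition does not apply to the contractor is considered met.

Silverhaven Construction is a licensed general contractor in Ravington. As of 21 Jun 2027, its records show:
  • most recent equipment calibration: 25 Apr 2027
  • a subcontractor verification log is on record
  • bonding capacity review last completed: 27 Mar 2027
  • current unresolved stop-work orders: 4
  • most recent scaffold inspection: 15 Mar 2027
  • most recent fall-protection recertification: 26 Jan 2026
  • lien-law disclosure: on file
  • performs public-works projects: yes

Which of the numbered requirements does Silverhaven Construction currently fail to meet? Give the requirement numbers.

1. lien-law disclosure present → met
2. bonding capacity review 86 days ago vs limit 90 → met
3. unresolved stop-work orders 4 > 2 → not met
4. equipment calibration 57 days ago vs limit 45 → not met
5. condition 'performs public-works projects' holds; fall-protection recertification 511 days ago vs limit 540 → met
6. subcontractor verification log present → met
7. scaffold inspection 98 days ago vs limit 90 → not met
Not met: 3, 4, 7

3, 4, 7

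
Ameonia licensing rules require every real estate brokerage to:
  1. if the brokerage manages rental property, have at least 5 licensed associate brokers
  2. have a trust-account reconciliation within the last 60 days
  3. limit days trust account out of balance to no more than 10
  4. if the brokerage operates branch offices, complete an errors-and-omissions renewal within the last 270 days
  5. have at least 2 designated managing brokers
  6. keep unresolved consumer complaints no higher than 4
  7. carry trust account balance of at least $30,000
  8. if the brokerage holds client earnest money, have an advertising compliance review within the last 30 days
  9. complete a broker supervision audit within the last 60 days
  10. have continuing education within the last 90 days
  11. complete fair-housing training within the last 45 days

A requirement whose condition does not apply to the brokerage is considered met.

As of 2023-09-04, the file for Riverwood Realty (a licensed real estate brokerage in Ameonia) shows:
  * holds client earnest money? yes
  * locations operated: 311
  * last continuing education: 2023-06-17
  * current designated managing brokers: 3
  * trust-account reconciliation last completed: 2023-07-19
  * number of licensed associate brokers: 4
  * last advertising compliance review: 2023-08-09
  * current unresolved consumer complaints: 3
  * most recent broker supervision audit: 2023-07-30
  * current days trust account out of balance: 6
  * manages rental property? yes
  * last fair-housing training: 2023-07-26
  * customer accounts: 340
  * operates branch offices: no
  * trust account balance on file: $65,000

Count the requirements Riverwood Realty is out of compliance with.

1. condition 'manages rental property' holds; licensed associate brokers 4 < 5 → not met
2. trust-account reconciliation 47 days ago vs limit 60 → met
3. days trust account out of balance 6 ≤ 10 → met
4. condition 'operates branch offices' does not hold → requirement n/a → met
5. designated managing brokers 3 ≥ 2 → met
6. unresolved consumer complaints 3 ≤ 4 → met
7. trust account balance $65,000 ≥ $30,000 → met
8. condition 'holds client earnest money' holds; advertising compliance review 26 days ago vs limit 30 → met
9. broker supervision audit 36 days ago vs limit 60 → met
10. continuing education 79 days ago vs limit 90 → met
11. fair-housing training 40 days ago vs limit 45 → met
Not met: 1 of 11

1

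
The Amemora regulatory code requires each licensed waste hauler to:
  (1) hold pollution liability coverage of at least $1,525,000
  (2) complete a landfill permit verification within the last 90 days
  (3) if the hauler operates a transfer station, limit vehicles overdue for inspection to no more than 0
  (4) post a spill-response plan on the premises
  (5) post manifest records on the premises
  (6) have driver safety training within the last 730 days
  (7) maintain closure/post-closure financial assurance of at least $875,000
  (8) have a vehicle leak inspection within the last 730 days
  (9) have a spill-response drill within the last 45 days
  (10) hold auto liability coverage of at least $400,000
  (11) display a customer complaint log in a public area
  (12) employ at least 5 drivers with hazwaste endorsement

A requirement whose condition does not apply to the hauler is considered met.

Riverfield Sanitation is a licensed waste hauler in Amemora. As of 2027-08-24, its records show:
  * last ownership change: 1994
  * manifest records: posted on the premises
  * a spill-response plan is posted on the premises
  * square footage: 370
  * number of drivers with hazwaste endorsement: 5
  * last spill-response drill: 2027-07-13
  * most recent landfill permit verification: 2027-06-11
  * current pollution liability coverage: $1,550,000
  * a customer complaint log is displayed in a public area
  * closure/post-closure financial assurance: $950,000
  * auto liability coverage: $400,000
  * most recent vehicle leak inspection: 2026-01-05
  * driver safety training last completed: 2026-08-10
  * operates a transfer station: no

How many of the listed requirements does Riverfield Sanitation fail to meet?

0

1. pollution liability coverage $1,550,000 ≥ $1,525,000 → met
2. landfill permit verification 74 days ago vs limit 90 → met
3. condition 'operates a transfer station' does not hold → requirement n/a → met
4. spill-response plan present → met
5. manifest records present → met
6. driver safety training 379 days ago vs limit 730 → met
7. closure/post-closure financial assurance $950,000 ≥ $875,000 → met
8. vehicle leak inspection 596 days ago vs limit 730 → met
9. spill-response drill 42 days ago vs limit 45 → met
10. auto liability coverage $400,000 ≥ $400,000 → met
11. customer complaint log present → met
12. drivers with hazwaste endorsement 5 ≥ 5 → met
Not met: 0 of 12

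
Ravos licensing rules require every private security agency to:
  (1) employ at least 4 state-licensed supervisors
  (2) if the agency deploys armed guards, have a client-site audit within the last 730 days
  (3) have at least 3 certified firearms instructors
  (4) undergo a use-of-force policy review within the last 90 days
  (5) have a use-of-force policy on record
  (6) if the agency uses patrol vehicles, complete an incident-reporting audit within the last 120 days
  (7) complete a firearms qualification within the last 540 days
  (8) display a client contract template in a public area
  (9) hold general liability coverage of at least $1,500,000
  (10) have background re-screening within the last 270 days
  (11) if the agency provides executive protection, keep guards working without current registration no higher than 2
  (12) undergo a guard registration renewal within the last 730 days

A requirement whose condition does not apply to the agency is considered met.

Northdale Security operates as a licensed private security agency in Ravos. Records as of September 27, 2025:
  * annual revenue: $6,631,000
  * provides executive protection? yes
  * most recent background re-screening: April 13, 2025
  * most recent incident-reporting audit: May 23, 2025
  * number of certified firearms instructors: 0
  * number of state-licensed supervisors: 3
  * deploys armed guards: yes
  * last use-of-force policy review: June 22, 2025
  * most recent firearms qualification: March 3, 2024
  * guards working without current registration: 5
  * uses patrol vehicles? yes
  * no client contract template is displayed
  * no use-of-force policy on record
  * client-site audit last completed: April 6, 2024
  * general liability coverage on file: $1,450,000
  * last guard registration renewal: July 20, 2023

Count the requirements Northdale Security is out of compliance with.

1. state-licensed supervisors 3 < 4 → not met
2. condition 'deploys armed guards' holds; client-site audit 539 days ago vs limit 730 → met
3. certified firearms instructors 0 < 3 → not met
4. use-of-force policy review 97 days ago vs limit 90 → not met
5. use-of-force policy absent → not met
6. condition 'uses patrol vehicles' holds; incident-reporting audit 127 days ago vs limit 120 → not met
7. firearms qualification 573 days ago vs limit 540 → not met
8. client contract template absent → not met
9. general liability coverage $1,450,000 < $1,500,000 → not met
10. background re-screening 167 days ago vs limit 270 → met
11. condition 'provides executive protection' holds; guards working without current registration 5 > 2 → not met
12. guard registration renewal 800 days ago vs limit 730 → not met
Not met: 10 of 12

10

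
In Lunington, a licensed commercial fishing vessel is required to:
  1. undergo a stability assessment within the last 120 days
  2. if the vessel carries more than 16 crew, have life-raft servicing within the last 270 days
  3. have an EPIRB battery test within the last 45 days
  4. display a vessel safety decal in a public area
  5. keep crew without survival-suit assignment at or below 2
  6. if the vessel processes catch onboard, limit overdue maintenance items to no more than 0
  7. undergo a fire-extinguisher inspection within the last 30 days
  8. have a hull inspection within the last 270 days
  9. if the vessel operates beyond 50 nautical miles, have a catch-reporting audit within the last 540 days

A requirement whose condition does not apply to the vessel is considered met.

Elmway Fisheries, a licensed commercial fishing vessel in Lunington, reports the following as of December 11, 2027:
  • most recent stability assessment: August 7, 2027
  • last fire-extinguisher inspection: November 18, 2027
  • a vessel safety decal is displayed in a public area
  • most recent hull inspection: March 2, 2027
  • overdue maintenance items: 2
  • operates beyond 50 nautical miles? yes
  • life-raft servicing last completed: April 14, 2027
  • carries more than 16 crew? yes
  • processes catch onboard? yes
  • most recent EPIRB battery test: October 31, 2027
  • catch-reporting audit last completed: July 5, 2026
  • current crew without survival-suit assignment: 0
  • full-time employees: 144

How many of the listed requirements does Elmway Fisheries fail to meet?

3

1. stability assessment 126 days ago vs limit 120 → not met
2. condition 'carries more than 16 crew' holds; life-raft servicing 241 days ago vs limit 270 → met
3. EPIRB battery test 41 days ago vs limit 45 → met
4. vessel safety decal present → met
5. crew without survival-suit assignment 0 ≤ 2 → met
6. condition 'processes catch onboard' holds; overdue maintenance items 2 > 0 → not met
7. fire-extinguisher inspection 23 days ago vs limit 30 → met
8. hull inspection 284 days ago vs limit 270 → not met
9. condition 'operates beyond 50 nautical miles' holds; catch-reporting audit 524 days ago vs limit 540 → met
Not met: 3 of 9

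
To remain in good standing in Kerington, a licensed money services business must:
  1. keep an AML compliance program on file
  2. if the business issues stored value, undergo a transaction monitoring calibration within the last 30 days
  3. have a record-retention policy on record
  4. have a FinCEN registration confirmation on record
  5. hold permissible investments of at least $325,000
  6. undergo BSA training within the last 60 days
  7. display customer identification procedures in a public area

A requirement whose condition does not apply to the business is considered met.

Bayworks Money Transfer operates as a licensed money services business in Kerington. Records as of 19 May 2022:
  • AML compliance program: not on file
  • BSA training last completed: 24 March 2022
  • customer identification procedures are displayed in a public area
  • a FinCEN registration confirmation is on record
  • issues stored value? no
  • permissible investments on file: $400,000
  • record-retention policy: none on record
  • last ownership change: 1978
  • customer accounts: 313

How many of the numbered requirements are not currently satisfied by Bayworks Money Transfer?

2

1. AML compliance program absent → not met
2. condition 'issues stored value' does not hold → requirement n/a → met
3. record-retention policy absent → not met
4. FinCEN registration confirmation present → met
5. permissible investments $400,000 ≥ $325,000 → met
6. BSA training 56 days ago vs limit 60 → met
7. customer identification procedures present → met
Not met: 2 of 7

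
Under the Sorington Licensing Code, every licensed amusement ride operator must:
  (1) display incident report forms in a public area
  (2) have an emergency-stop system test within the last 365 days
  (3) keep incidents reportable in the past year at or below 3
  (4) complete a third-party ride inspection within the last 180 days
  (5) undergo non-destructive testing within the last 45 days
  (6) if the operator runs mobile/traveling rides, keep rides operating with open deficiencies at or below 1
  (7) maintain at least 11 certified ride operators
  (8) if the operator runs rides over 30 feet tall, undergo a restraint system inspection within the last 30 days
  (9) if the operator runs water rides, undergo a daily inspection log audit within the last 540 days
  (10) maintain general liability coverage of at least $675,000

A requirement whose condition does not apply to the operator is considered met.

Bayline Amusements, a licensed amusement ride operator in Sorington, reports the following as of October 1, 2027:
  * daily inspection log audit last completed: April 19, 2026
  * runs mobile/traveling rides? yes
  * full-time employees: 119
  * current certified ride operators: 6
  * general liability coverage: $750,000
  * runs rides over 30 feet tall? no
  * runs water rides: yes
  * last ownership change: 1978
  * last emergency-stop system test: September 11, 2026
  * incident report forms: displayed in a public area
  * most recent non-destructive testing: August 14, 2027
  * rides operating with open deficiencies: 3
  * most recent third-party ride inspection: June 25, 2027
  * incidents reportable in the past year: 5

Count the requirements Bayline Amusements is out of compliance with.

1. incident report forms present → met
2. emergency-stop system test 385 days ago vs limit 365 → not met
3. incidents reportable in the past year 5 > 3 → not met
4. third-party ride inspection 98 days ago vs limit 180 → met
5. non-destructive testing 48 days ago vs limit 45 → not met
6. condition 'runs mobile/traveling rides' holds; rides operating with open deficiencies 3 > 1 → not met
7. certified ride operators 6 < 11 → not met
8. condition 'runs rides over 30 feet tall' does not hold → requirement n/a → met
9. condition 'runs water rides' holds; daily inspection log audit 530 days ago vs limit 540 → met
10. general liability coverage $750,000 ≥ $675,000 → met
Not met: 5 of 10

5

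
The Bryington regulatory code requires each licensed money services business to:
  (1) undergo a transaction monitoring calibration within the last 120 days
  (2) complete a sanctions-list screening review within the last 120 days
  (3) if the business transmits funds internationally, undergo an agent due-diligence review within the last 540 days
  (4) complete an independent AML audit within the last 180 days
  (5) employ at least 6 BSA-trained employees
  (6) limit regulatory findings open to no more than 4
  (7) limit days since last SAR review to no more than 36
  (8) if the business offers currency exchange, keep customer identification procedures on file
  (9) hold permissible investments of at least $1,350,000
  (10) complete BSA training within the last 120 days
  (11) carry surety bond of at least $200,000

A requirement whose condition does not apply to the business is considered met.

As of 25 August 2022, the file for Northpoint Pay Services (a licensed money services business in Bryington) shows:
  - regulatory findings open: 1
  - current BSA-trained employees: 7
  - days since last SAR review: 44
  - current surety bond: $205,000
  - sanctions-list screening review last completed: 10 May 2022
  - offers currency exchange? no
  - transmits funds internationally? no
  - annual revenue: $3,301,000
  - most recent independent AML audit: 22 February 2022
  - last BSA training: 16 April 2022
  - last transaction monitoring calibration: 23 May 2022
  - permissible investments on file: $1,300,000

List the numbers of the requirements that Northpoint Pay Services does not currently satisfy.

4, 7, 9, 10

1. transaction monitoring calibration 94 days ago vs limit 120 → met
2. sanctions-list screening review 107 days ago vs limit 120 → met
3. condition 'transmits funds internationally' does not hold → requirement n/a → met
4. independent AML audit 184 days ago vs limit 180 → not met
5. BSA-trained employees 7 ≥ 6 → met
6. regulatory findings open 1 ≤ 4 → met
7. days since last SAR review 44 > 36 → not met
8. condition 'offers currency exchange' does not hold → requirement n/a → met
9. permissible investments $1,300,000 < $1,350,000 → not met
10. BSA training 131 days ago vs limit 120 → not met
11. surety bond $205,000 ≥ $200,000 → met
Not met: 4, 7, 9, 10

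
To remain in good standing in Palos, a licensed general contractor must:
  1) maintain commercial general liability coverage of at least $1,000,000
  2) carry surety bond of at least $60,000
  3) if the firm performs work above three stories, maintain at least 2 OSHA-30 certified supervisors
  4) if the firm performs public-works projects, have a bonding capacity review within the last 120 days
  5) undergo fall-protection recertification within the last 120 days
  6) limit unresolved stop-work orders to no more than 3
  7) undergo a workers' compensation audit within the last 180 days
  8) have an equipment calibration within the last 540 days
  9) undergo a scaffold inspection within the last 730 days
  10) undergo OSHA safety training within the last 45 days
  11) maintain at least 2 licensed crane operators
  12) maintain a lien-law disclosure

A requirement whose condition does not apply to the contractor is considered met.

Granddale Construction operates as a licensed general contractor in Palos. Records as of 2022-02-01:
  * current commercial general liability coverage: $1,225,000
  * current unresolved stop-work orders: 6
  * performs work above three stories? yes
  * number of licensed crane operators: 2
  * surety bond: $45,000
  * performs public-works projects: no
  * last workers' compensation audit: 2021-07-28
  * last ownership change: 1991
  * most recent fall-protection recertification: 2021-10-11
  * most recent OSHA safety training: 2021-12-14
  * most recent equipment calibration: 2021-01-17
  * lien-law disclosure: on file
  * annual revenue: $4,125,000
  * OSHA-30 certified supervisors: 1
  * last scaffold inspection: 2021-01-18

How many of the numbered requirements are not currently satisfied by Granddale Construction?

1. commercial general liability coverage $1,225,000 ≥ $1,000,000 → met
2. surety bond $45,000 < $60,000 → not met
3. condition 'performs work above three stories' holds; OSHA-30 certified supervisors 1 < 2 → not met
4. condition 'performs public-works projects' does not hold → requirement n/a → met
5. fall-protection recertification 113 days ago vs limit 120 → met
6. unresolved stop-work orders 6 > 3 → not met
7. workers' compensation audit 188 days ago vs limit 180 → not met
8. equipment calibration 380 days ago vs limit 540 → met
9. scaffold inspection 379 days ago vs limit 730 → met
10. OSHA safety training 49 days ago vs limit 45 → not met
11. licensed crane operators 2 ≥ 2 → met
12. lien-law disclosure present → met
Not met: 5 of 12

5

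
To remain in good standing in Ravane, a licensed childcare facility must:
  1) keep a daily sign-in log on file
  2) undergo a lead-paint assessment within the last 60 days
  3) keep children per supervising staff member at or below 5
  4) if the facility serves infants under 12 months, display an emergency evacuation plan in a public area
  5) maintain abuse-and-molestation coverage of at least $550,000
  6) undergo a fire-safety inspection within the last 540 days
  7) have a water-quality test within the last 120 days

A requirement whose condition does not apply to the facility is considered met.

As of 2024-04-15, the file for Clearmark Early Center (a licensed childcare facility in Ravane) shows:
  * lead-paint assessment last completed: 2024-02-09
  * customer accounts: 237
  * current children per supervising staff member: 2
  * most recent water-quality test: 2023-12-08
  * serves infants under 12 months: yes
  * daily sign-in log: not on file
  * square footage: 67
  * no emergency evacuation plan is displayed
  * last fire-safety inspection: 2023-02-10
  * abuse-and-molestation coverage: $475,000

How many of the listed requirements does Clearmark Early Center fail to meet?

1. daily sign-in log absent → not met
2. lead-paint assessment 66 days ago vs limit 60 → not met
3. children per supervising staff member 2 ≤ 5 → met
4. condition 'serves infants under 12 months' holds; emergency evacuation plan absent → not met
5. abuse-and-molestation coverage $475,000 < $550,000 → not met
6. fire-safety inspection 430 days ago vs limit 540 → met
7. water-quality test 129 days ago vs limit 120 → not met
Not met: 5 of 7

5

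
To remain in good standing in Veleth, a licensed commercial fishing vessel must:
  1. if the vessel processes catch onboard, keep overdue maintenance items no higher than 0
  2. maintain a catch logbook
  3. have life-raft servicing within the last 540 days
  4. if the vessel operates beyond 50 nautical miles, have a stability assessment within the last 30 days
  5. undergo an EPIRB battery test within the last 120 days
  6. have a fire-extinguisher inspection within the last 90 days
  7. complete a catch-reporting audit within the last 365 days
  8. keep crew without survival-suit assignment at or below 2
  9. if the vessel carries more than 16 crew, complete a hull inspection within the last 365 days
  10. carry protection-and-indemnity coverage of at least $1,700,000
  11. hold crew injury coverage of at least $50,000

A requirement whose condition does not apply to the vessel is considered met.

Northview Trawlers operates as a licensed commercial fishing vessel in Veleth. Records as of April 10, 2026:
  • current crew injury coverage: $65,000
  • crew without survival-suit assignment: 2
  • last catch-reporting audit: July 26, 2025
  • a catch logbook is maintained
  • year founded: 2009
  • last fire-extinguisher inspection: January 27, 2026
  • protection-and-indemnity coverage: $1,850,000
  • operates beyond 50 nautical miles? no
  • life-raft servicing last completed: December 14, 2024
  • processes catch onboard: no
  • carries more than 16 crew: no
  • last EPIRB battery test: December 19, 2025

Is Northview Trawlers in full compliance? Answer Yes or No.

1. condition 'processes catch onboard' does not hold → requirement n/a → met
2. catch logbook present → met
3. life-raft servicing 482 days ago vs limit 540 → met
4. condition 'operates beyond 50 nautical miles' does not hold → requirement n/a → met
5. EPIRB battery test 112 days ago vs limit 120 → met
6. fire-extinguisher inspection 73 days ago vs limit 90 → met
7. catch-reporting audit 258 days ago vs limit 365 → met
8. crew without survival-suit assignment 2 ≤ 2 → met
9. condition 'carries more than 16 crew' does not hold → requirement n/a → met
10. protection-and-indemnity coverage $1,850,000 ≥ $1,700,000 → met
11. crew injury coverage $65,000 ≥ $50,000 → met
All met.

Yes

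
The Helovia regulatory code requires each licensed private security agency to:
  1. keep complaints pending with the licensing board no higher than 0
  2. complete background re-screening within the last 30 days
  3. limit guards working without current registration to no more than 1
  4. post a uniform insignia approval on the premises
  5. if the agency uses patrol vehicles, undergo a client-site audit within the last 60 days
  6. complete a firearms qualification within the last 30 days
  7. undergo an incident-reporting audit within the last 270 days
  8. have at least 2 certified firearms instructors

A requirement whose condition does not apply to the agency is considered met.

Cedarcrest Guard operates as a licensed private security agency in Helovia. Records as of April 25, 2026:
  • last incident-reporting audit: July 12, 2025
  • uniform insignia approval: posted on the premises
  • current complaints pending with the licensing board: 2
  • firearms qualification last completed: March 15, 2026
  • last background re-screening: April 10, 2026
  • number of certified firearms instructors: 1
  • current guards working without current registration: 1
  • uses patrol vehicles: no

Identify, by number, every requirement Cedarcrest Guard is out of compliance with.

1. complaints pending with the licensing board 2 > 0 → not met
2. background re-screening 15 days ago vs limit 30 → met
3. guards working without current registration 1 ≤ 1 → met
4. uniform insignia approval present → met
5. condition 'uses patrol vehicles' does not hold → requirement n/a → met
6. firearms qualification 41 days ago vs limit 30 → not met
7. incident-reporting audit 287 days ago vs limit 270 → not met
8. certified firearms instructors 1 < 2 → not met
Not met: 1, 6, 7, 8

1, 6, 7, 8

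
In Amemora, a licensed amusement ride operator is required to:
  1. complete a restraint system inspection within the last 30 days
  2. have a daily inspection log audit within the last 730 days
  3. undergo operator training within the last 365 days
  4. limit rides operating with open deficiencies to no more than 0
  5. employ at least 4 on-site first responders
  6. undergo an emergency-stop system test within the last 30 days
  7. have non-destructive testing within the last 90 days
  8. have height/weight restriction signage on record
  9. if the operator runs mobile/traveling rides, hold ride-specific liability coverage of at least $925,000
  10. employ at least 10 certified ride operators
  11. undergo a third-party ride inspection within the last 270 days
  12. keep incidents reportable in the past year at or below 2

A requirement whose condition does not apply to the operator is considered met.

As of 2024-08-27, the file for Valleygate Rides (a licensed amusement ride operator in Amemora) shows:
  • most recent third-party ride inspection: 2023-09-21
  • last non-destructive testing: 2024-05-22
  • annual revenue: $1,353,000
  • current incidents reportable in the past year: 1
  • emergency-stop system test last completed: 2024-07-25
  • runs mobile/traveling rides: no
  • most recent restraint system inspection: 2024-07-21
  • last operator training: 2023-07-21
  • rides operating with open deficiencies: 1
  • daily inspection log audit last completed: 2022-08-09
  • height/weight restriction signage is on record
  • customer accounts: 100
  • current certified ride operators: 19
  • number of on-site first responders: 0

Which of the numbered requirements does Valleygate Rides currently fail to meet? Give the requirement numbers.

1. restraint system inspection 37 days ago vs limit 30 → not met
2. daily inspection log audit 749 days ago vs limit 730 → not met
3. operator training 403 days ago vs limit 365 → not met
4. rides operating with open deficiencies 1 > 0 → not met
5. on-site first responders 0 < 4 → not met
6. emergency-stop system test 33 days ago vs limit 30 → not met
7. non-destructive testing 97 days ago vs limit 90 → not met
8. height/weight restriction signage present → met
9. condition 'runs mobile/traveling rides' does not hold → requirement n/a → met
10. certified ride operators 19 ≥ 10 → met
11. third-party ride inspection 341 days ago vs limit 270 → not met
12. incidents reportable in the past year 1 ≤ 2 → met
Not met: 1, 2, 3, 4, 5, 6, 7, 11

1, 2, 3, 4, 5, 6, 7, 11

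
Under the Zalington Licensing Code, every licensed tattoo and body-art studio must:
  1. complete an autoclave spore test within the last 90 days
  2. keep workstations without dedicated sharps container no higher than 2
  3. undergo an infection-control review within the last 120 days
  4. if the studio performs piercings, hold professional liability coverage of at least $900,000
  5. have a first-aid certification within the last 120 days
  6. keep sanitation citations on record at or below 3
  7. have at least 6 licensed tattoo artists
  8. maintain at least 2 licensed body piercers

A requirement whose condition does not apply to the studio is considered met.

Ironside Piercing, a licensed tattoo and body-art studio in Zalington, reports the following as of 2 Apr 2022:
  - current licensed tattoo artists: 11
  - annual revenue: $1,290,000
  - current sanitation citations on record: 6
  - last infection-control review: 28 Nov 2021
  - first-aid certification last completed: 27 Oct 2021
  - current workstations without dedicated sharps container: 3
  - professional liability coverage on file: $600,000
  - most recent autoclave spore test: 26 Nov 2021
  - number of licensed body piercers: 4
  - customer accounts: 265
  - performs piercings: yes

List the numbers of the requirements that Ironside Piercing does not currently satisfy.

1, 2, 3, 4, 5, 6

1. autoclave spore test 127 days ago vs limit 90 → not met
2. workstations without dedicated sharps container 3 > 2 → not met
3. infection-control review 125 days ago vs limit 120 → not met
4. condition 'performs piercings' holds; professional liability coverage $600,000 < $900,000 → not met
5. first-aid certification 157 days ago vs limit 120 → not met
6. sanitation citations on record 6 > 3 → not met
7. licensed tattoo artists 11 ≥ 6 → met
8. licensed body piercers 4 ≥ 2 → met
Not met: 1, 2, 3, 4, 5, 6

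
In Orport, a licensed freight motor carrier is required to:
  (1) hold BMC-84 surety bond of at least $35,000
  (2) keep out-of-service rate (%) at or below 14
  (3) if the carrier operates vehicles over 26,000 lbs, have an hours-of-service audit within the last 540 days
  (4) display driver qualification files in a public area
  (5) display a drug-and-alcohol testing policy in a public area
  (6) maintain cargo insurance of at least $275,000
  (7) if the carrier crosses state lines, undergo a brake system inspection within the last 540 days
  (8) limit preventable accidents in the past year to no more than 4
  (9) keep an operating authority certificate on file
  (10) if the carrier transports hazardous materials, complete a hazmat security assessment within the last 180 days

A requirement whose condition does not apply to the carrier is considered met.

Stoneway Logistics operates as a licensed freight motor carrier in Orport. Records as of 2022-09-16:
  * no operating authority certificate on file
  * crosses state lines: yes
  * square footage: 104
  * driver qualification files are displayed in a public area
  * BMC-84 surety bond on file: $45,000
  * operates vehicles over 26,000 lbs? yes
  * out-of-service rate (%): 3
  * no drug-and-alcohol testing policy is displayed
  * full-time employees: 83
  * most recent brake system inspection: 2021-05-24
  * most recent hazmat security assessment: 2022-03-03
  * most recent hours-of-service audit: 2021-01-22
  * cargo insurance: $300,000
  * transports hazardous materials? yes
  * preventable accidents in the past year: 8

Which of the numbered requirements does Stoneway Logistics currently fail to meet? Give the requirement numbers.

3, 5, 8, 9, 10

1. BMC-84 surety bond $45,000 ≥ $35,000 → met
2. out-of-service rate (%) 3 ≤ 14 → met
3. condition 'operates vehicles over 26,000 lbs' holds; hours-of-service audit 602 days ago vs limit 540 → not met
4. driver qualification files present → met
5. drug-and-alcohol testing policy absent → not met
6. cargo insurance $300,000 ≥ $275,000 → met
7. condition 'crosses state lines' holds; brake system inspection 480 days ago vs limit 540 → met
8. preventable accidents in the past year 8 > 4 → not met
9. operating authority certificate absent → not met
10. condition 'transports hazardous materials' holds; hazmat security assessment 197 days ago vs limit 180 → not met
Not met: 3, 5, 8, 9, 10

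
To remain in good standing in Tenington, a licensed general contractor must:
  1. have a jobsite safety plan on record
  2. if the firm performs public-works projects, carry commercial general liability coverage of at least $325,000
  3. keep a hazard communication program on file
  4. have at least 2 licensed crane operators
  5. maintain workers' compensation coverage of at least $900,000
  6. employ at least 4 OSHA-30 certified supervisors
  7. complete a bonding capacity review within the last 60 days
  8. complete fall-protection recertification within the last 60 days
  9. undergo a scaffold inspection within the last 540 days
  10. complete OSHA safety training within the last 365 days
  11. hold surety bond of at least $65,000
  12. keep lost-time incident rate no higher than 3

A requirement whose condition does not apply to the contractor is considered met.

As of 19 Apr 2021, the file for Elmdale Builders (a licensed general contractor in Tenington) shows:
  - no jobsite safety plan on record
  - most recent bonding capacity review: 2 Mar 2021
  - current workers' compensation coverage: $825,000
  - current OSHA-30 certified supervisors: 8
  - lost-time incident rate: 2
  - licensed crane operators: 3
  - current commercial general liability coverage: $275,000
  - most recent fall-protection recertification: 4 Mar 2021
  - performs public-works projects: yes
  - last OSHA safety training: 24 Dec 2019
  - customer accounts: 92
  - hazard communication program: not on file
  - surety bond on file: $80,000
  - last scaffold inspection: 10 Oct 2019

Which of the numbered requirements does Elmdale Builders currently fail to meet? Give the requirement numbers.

1, 2, 3, 5, 9, 10

1. jobsite safety plan absent → not met
2. condition 'performs public-works projects' holds; commercial general liability coverage $275,000 < $325,000 → not met
3. hazard communication program absent → not met
4. licensed crane operators 3 ≥ 2 → met
5. workers' compensation coverage $825,000 < $900,000 → not met
6. OSHA-30 certified supervisors 8 ≥ 4 → met
7. bonding capacity review 48 days ago vs limit 60 → met
8. fall-protection recertification 46 days ago vs limit 60 → met
9. scaffold inspection 557 days ago vs limit 540 → not met
10. OSHA safety training 482 days ago vs limit 365 → not met
11. surety bond $80,000 ≥ $65,000 → met
12. lost-time incident rate 2 ≤ 3 → met
Not met: 1, 2, 3, 5, 9, 10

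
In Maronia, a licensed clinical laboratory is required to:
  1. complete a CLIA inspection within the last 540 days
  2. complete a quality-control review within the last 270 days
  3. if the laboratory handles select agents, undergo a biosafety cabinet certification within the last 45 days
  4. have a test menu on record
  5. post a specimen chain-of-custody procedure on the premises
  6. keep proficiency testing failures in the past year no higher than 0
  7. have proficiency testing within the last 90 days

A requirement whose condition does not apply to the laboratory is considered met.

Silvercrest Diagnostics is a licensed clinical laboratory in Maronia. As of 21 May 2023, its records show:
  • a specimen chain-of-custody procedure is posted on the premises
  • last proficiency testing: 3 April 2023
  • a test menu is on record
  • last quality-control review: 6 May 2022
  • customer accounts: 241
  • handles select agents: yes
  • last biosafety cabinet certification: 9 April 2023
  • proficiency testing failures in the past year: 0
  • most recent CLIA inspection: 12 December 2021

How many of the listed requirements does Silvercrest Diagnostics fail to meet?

1

1. CLIA inspection 525 days ago vs limit 540 → met
2. quality-control review 380 days ago vs limit 270 → not met
3. condition 'handles select agents' holds; biosafety cabinet certification 42 days ago vs limit 45 → met
4. test menu present → met
5. specimen chain-of-custody procedure present → met
6. proficiency testing failures in the past year 0 ≤ 0 → met
7. proficiency testing 48 days ago vs limit 90 → met
Not met: 1 of 7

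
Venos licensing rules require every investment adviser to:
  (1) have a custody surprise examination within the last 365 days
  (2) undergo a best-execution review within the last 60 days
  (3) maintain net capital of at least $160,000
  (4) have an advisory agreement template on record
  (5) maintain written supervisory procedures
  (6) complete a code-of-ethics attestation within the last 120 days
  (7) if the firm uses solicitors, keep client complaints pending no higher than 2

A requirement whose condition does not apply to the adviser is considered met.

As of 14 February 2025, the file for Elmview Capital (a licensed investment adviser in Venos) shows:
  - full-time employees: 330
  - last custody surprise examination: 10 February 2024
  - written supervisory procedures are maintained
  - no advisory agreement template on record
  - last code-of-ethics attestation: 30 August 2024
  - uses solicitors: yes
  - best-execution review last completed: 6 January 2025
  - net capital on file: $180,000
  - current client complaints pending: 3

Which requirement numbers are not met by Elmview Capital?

1, 4, 6, 7

1. custody surprise examination 370 days ago vs limit 365 → not met
2. best-execution review 39 days ago vs limit 60 → met
3. net capital $180,000 ≥ $160,000 → met
4. advisory agreement template absent → not met
5. written supervisory procedures present → met
6. code-of-ethics attestation 168 days ago vs limit 120 → not met
7. condition 'uses solicitors' holds; client complaints pending 3 > 2 → not met
Not met: 1, 4, 6, 7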